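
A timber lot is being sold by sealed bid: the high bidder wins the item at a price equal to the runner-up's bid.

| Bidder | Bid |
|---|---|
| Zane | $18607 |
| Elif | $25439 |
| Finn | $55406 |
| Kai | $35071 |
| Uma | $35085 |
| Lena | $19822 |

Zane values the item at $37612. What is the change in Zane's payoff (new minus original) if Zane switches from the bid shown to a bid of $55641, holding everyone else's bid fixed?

−$17794

The highest bid among the other bidders is $55406; Zane's bid doesn't change that.
Original bid $18607: Zane is not highest (top rival bid is $55406); payoff $0.
Alternative bid $55641: Zane is highest, pays the top rival bid $55406; payoff $37612 − $55406 = −$17794.
Change in payoff = −$17794 − ($0) = −$17794.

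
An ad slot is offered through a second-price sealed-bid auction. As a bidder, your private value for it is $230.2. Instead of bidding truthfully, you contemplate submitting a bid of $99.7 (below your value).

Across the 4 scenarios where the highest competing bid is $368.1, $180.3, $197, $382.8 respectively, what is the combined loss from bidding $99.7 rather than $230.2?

$83.1

The deviation costs you only when the competing bid falls strictly between $99.7 and $230.2; elsewhere both bids give the same outcome.
$368.1: outcomes coincide → loss $0.
$180.3: truthful payoff $49.9, deviation payoff $0 → loss $49.9.
$197: truthful payoff $33.2, deviation payoff $0 → loss $33.2.
$382.8: outcomes coincide → loss $0.
Total loss = $49.9 + $33.2 = $83.1.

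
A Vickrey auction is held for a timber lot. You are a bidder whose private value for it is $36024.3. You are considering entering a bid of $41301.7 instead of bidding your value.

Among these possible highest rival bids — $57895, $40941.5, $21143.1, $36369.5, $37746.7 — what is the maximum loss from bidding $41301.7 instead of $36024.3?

$57895: same outcome either way → loss $0.
$40941.5: truthful gives $0, deviation gives −$4917.2 → loss $4917.2.
$21143.1: same outcome either way → loss $0.
$36369.5: truthful gives $0, deviation gives −$345.2 → loss $345.2.
$37746.7: truthful gives $0, deviation gives −$1722.4 → loss $1722.4.
Maximum loss: $4917.2.

$4917.2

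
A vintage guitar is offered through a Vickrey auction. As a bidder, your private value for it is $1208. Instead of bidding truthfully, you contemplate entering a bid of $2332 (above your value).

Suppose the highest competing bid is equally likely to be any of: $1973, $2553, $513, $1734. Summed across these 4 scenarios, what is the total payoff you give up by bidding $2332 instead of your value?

$1291

The deviation costs you only when the competing bid falls strictly between $1208 and $2332; elsewhere both bids give the same outcome.
$1973: truthful payoff $0, deviation payoff −$765 → loss $765.
$2553: outcomes coincide → loss $0.
$513: outcomes coincide → loss $0.
$1734: truthful payoff $0, deviation payoff −$526 → loss $526.
Total loss = $765 + $526 = $1291.
Because the price is fixed by the runner-up's bid, deviating from your value can only change a good outcome into a bad one — never the reverse.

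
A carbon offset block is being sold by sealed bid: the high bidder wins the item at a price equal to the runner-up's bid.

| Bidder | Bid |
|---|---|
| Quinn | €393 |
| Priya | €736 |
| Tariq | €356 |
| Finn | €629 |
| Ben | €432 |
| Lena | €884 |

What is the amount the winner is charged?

€736

Highest bid: Lena at €884, so Lena wins.
Second-highest bid: Priya at €736 — that is the price the winner pays.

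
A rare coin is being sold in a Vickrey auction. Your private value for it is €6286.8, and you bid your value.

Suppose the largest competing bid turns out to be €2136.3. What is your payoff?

Your bid €6286.8 exceeds the highest competing bid €2136.3, so you win.
In a second-price auction the winner pays the second-highest bid, €2136.3.
Payoff = value − price = €6286.8 − €2136.3 = €4150.5.

€4150.5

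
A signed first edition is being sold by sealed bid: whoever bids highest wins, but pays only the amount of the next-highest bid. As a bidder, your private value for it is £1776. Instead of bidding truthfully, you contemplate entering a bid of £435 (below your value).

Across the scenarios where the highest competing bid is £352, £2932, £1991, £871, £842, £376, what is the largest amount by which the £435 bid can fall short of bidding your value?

£934

£352: same outcome either way → loss £0.
£2932: same outcome either way → loss £0.
£1991: same outcome either way → loss £0.
£871: truthful gives £905, deviation gives £0 → loss £905.
£842: truthful gives £934, deviation gives £0 → loss £934.
£376: same outcome either way → loss £0.
Maximum loss: £934.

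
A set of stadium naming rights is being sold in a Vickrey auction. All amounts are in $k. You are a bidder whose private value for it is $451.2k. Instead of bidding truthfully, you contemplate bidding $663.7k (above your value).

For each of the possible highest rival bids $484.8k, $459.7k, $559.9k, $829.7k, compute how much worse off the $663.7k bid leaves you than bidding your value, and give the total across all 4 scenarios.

$150.8k

The deviation costs you only when the competing bid falls strictly between $451.2k and $663.7k; elsewhere both bids give the same outcome.
$484.8k: truthful payoff $0k, deviation payoff −$33.6k → loss $33.6k.
$459.7k: truthful payoff $0k, deviation payoff −$8.5k → loss $8.5k.
$559.9k: truthful payoff $0k, deviation payoff −$108.7k → loss $108.7k.
$829.7k: outcomes coincide → loss $0k.
Total loss = $33.6k + $8.5k + $108.7k = $150.8k.
Because the price is fixed by the runner-up's bid, deviating from your value can only change a good outcome into a bad one — never the reverse.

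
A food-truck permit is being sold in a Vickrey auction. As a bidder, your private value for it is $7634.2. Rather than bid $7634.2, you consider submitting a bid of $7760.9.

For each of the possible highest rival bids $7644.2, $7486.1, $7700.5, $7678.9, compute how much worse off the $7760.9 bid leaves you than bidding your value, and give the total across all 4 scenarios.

The deviation costs you only when the competing bid falls strictly between $7634.2 and $7760.9; elsewhere both bids give the same outcome.
$7644.2: truthful payoff $0, deviation payoff −$10 → loss $10.
$7486.1: outcomes coincide → loss $0.
$7700.5: truthful payoff $0, deviation payoff −$66.3 → loss $66.3.
$7678.9: truthful payoff $0, deviation payoff −$44.7 → loss $44.7.
Total loss = $10 + $66.3 + $44.7 = $121.
In a second-price auction your bid sets only whether you win, not what you pay, so bidding your true value is weakly dominant.

$121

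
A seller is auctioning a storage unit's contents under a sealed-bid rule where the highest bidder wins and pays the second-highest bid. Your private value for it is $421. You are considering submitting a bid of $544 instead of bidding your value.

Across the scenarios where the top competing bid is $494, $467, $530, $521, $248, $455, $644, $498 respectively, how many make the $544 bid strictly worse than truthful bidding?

The deviation hurts exactly when the highest competing bid lies strictly between $421 and $544 — overbidding then wins at a price above your value.
$494: inside the interval → strictly worse (loss $73).
$467: inside the interval → strictly worse (loss $46).
$530: inside the interval → strictly worse (loss $109).
$521: inside the interval → strictly worse (loss $100).
$248: below both → same outcome either way.
$455: inside the interval → strictly worse (loss $34).
$644: above both → same outcome either way.
$498: inside the interval → strictly worse (loss $77).
Count: 6.

6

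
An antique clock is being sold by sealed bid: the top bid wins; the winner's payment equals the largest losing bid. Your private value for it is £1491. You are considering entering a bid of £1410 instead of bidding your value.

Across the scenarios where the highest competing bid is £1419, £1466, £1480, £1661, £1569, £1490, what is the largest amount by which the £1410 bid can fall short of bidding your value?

£1419: truthful gives £72, deviation gives £0 → loss £72.
£1466: truthful gives £25, deviation gives £0 → loss £25.
£1480: truthful gives £11, deviation gives £0 → loss £11.
£1661: same outcome either way → loss £0.
£1569: same outcome either way → loss £0.
£1490: truthful gives £1, deviation gives £0 → loss £1.
Maximum loss: £72.

£72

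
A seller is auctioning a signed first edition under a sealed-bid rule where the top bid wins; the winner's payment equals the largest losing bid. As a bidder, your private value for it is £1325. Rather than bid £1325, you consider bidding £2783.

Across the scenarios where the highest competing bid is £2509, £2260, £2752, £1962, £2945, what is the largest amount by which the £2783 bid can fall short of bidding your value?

£2509: truthful gives £0, deviation gives −£1184 → loss £1184.
£2260: truthful gives £0, deviation gives −£935 → loss £935.
£2752: truthful gives £0, deviation gives −£1427 → loss £1427.
£1962: truthful gives £0, deviation gives −£637 → loss £637.
£2945: same outcome either way → loss £0.
Maximum loss: £1427.

£1427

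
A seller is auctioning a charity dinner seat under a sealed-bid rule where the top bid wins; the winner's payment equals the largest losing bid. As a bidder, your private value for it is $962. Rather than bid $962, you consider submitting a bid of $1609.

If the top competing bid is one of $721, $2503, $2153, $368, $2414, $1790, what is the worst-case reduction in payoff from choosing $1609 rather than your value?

$721: same outcome either way → loss $0.
$2503: same outcome either way → loss $0.
$2153: same outcome either way → loss $0.
$368: same outcome either way → loss $0.
$2414: same outcome either way → loss $0.
$1790: same outcome either way → loss $0.
Maximum loss: $0.

$0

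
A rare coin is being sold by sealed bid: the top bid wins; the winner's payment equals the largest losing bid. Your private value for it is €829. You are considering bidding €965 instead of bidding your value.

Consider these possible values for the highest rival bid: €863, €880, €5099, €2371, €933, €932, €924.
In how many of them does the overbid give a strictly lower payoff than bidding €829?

5

The deviation hurts exactly when the highest competing bid lies strictly between €829 and €965 — overbidding then wins at a price above your value.
€863: inside the interval → strictly worse (loss €34).
€880: inside the interval → strictly worse (loss €51).
€5099: above both → same outcome either way.
€2371: above both → same outcome either way.
€933: inside the interval → strictly worse (loss €104).
€932: inside the interval → strictly worse (loss €103).
€924: inside the interval → strictly worse (loss €95).
Count: 5.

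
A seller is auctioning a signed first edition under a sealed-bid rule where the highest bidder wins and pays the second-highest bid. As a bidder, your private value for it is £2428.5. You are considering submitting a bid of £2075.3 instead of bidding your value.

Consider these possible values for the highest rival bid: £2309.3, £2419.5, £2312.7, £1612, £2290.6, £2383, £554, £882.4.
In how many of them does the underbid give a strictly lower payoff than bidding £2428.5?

The deviation hurts exactly when the highest competing bid lies strictly between £2075.3 and £2428.5 — underbidding then forfeits a profitable win.
£2309.3: inside the interval → strictly worse (loss £119.2).
£2419.5: inside the interval → strictly worse (loss £9).
£2312.7: inside the interval → strictly worse (loss £115.8).
£1612: below both → same outcome either way.
£2290.6: inside the interval → strictly worse (loss £137.9).
£2383: inside the interval → strictly worse (loss £45.5).
£554: below both → same outcome either way.
£882.4: below both → same outcome either way.
Count: 5.

5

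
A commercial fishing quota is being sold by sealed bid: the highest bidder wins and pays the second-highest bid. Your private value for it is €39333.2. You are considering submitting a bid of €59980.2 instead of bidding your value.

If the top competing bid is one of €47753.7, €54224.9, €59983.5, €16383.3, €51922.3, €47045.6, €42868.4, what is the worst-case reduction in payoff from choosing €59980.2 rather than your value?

€47753.7: truthful gives €0, deviation gives −€8420.5 → loss €8420.5.
€54224.9: truthful gives €0, deviation gives −€14891.7 → loss €14891.7.
€59983.5: same outcome either way → loss €0.
€16383.3: same outcome either way → loss €0.
€51922.3: truthful gives €0, deviation gives −€12589.1 → loss €12589.1.
€47045.6: truthful gives €0, deviation gives −€7712.4 → loss €7712.4.
€42868.4: truthful gives €0, deviation gives −€3535.2 → loss €3535.2.
Maximum loss: €14891.7.

€14891.7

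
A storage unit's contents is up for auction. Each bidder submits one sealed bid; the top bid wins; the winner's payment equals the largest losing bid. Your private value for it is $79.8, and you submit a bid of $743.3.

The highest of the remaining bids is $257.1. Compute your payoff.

Your bid $743.3 exceeds the highest competing bid $257.1, so you win.
In a second-price auction the winner pays the second-highest bid, $257.1.
Payoff = value − price = $79.8 − $257.1 = −$177.3.

−$177.3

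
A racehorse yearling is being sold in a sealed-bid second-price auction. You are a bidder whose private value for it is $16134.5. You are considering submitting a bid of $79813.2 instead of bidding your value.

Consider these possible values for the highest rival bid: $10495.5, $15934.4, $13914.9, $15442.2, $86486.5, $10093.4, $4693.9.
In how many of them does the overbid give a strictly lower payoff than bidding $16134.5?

0

The deviation hurts exactly when the highest competing bid lies strictly between $16134.5 and $79813.2 — overbidding then wins at a price above your value.
$10495.5: below both → same outcome either way.
$15934.4: below both → same outcome either way.
$13914.9: below both → same outcome either way.
$15442.2: below both → same outcome either way.
$86486.5: above both → same outcome either way.
$10093.4: below both → same outcome either way.
$4693.9: below both → same outcome either way.
Count: 0.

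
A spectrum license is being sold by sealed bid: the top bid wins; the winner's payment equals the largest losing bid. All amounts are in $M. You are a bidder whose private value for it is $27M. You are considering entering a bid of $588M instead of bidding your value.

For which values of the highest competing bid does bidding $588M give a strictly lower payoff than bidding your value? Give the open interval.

($27M, $588M)

If the competing bid is below $27M, both bids win at the same price — no difference.
If it is above $588M, both bids lose — no difference.
If it lies strictly between $27M and $588M, bidding your value loses (payoff 0) while bidding $588M wins at a price above your value (payoff negative).
So the deviation strictly hurts on the open interval ($27M, $588M).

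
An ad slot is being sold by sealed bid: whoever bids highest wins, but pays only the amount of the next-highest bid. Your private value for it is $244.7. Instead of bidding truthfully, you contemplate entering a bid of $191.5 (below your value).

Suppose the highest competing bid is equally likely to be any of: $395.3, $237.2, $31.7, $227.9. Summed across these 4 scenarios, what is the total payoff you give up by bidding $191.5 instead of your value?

$24.3

The deviation costs you only when the competing bid falls strictly between $191.5 and $244.7; elsewhere both bids give the same outcome.
$395.3: outcomes coincide → loss $0.
$237.2: truthful payoff $7.5, deviation payoff $0 → loss $7.5.
$31.7: outcomes coincide → loss $0.
$227.9: truthful payoff $16.8, deviation payoff $0 → loss $16.8.
Total loss = $7.5 + $16.8 = $24.3.
In a second-price auction your bid sets only whether you win, not what you pay, so bidding your true value is weakly dominant.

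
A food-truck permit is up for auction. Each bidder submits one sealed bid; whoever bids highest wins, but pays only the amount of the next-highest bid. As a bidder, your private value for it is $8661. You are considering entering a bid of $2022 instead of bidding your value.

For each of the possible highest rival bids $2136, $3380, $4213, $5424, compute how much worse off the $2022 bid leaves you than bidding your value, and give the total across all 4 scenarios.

$19491

The deviation costs you only when the competing bid falls strictly between $2022 and $8661; elsewhere both bids give the same outcome.
$2136: truthful payoff $6525, deviation payoff $0 → loss $6525.
$3380: truthful payoff $5281, deviation payoff $0 → loss $5281.
$4213: truthful payoff $4448, deviation payoff $0 → loss $4448.
$5424: truthful payoff $3237, deviation payoff $0 → loss $3237.
Total loss = $6525 + $5281 + $4448 + $3237 = $19491.
In a second-price auction your bid sets only whether you win, not what you pay, so bidding your true value is weakly dominant.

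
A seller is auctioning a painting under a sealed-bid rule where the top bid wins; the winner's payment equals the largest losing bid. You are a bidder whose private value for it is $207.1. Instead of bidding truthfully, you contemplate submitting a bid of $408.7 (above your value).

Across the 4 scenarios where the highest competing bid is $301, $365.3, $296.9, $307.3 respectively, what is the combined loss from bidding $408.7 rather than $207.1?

$442.1

The deviation costs you only when the competing bid falls strictly between $207.1 and $408.7; elsewhere both bids give the same outcome.
$301: truthful payoff $0, deviation payoff −$93.9 → loss $93.9.
$365.3: truthful payoff $0, deviation payoff −$158.2 → loss $158.2.
$296.9: truthful payoff $0, deviation payoff −$89.8 → loss $89.8.
$307.3: truthful payoff $0, deviation payoff −$100.2 → loss $100.2.
Total loss = $93.9 + $158.2 + $89.8 + $100.2 = $442.1.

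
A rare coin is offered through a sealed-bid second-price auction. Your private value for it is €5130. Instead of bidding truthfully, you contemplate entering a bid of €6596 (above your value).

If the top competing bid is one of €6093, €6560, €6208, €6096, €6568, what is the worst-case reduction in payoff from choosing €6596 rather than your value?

€1438

€6093: truthful gives €0, deviation gives −€963 → loss €963.
€6560: truthful gives €0, deviation gives −€1430 → loss €1430.
€6208: truthful gives €0, deviation gives −€1078 → loss €1078.
€6096: truthful gives €0, deviation gives −€966 → loss €966.
€6568: truthful gives €0, deviation gives −€1438 → loss €1438.
Maximum loss: €1438.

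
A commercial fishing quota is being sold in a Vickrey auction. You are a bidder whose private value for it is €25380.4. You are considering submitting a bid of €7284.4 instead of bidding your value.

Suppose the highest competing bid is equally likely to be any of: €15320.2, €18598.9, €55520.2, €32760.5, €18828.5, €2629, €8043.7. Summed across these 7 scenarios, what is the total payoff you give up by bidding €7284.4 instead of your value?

€40730.3

The deviation costs you only when the competing bid falls strictly between €7284.4 and €25380.4; elsewhere both bids give the same outcome.
€15320.2: truthful payoff €10060.2, deviation payoff €0 → loss €10060.2.
€18598.9: truthful payoff €6781.5, deviation payoff €0 → loss €6781.5.
€55520.2: outcomes coincide → loss €0.
€32760.5: outcomes coincide → loss €0.
€18828.5: truthful payoff €6551.9, deviation payoff €0 → loss €6551.9.
€2629: outcomes coincide → loss €0.
€8043.7: truthful payoff €17336.7, deviation payoff €0 → loss €17336.7.
Total loss = €10060.2 + €6781.5 + €6551.9 + €17336.7 = €40730.3.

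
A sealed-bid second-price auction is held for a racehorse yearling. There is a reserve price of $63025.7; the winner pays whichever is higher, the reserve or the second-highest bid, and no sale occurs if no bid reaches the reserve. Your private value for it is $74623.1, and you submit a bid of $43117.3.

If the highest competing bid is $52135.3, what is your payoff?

$0

Your bid $43117.3 is below the highest competing bid $52135.3, so you lose. Payoff $0.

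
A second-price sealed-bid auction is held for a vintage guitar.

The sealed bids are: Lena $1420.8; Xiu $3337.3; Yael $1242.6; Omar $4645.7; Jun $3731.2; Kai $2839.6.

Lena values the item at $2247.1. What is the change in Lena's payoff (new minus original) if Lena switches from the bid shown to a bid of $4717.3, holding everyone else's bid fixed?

−$2398.6

The highest bid among the other bidders is $4645.7; Lena's bid doesn't change that.
Original bid $1420.8: Lena is not highest (top rival bid is $4645.7); payoff $0.
Alternative bid $4717.3: Lena is highest, pays the top rival bid $4645.7; payoff $2247.1 − $4645.7 = −$2398.6.
Change in payoff = −$2398.6 − ($0) = −$2398.6.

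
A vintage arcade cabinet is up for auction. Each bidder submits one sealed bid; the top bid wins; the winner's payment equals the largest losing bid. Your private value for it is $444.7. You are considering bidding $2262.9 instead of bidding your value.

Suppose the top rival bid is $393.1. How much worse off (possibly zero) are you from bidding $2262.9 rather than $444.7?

Bidding your value $444.7: you win (since $444.7 > $393.1) and pay $393.1. Payoff $51.6.
Bidding $2262.9: you win and pay $393.1. Payoff $444.7 − $393.1 = $51.6.
Difference = $51.6 − $51.6 = $0; both bids lead to the same outcome because the competing bid is below both your value and your alternative bid.

$0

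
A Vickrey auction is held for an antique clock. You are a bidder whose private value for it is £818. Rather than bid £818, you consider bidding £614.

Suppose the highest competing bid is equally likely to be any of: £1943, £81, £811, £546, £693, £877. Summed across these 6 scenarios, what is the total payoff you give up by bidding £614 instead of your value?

£132

The deviation costs you only when the competing bid falls strictly between £614 and £818; elsewhere both bids give the same outcome.
£1943: outcomes coincide → loss £0.
£81: outcomes coincide → loss £0.
£811: truthful payoff £7, deviation payoff £0 → loss £7.
£546: outcomes coincide → loss £0.
£693: truthful payoff £125, deviation payoff £0 → loss £125.
£877: outcomes coincide → loss £0.
Total loss = £7 + £125 = £132.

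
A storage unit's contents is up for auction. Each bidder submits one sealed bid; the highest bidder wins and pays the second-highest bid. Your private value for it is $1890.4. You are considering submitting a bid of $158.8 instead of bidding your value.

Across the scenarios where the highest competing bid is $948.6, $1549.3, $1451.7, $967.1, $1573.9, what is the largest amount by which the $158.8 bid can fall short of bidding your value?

$941.8

$948.6: truthful gives $941.8, deviation gives $0 → loss $941.8.
$1549.3: truthful gives $341.1, deviation gives $0 → loss $341.1.
$1451.7: truthful gives $438.7, deviation gives $0 → loss $438.7.
$967.1: truthful gives $923.3, deviation gives $0 → loss $923.3.
$1573.9: truthful gives $316.5, deviation gives $0 → loss $316.5.
Maximum loss: $941.8.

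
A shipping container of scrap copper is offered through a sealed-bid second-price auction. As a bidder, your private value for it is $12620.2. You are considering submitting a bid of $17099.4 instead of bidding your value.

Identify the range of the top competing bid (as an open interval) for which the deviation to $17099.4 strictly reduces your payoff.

($12620.2, $17099.4)

If the competing bid is below $12620.2, both bids win at the same price — no difference.
If it is above $17099.4, both bids lose — no difference.
If it lies strictly between $12620.2 and $17099.4, bidding your value loses (payoff 0) while bidding $17099.4 wins at a price above your value (payoff negative).
So the deviation strictly hurts on the open interval ($12620.2, $17099.4).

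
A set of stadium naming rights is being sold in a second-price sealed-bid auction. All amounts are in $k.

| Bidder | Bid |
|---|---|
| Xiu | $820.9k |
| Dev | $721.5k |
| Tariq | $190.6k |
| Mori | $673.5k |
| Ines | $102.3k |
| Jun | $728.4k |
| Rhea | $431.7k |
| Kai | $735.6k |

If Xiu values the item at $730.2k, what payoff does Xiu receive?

−$5.4k

Highest bid: Xiu at $820.9k, so Xiu wins.
Second-highest bid: Kai at $735.6k — that is the price the winner pays.
Xiu's payoff = value − price = $730.2k − $735.6k = −$5.4k.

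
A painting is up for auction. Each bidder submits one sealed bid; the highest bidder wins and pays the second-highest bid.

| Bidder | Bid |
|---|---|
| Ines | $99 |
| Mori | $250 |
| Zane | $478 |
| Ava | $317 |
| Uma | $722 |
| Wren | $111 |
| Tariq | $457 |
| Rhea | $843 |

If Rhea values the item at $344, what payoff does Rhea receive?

Highest bid: Rhea at $843, so Rhea wins.
Second-highest bid: Uma at $722 — that is the price the winner pays.
Rhea's payoff = value − price = $344 − $722 = −$378.

−$378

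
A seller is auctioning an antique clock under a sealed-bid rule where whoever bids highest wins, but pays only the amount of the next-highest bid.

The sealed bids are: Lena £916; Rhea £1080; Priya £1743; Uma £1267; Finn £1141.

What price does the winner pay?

£1267

Highest bid: Priya at £1743, so Priya wins.
Second-highest bid: Uma at £1267 — that is the price the winner pays.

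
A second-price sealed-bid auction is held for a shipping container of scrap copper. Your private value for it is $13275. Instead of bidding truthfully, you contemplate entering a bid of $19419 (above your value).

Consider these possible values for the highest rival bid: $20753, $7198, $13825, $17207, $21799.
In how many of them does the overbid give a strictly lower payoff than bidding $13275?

2

The deviation hurts exactly when the highest competing bid lies strictly between $13275 and $19419 — overbidding then wins at a price above your value.
$20753: above both → same outcome either way.
$7198: below both → same outcome either way.
$13825: inside the interval → strictly worse (loss $550).
$17207: inside the interval → strictly worse (loss $3932).
$21799: above both → same outcome either way.
Count: 2.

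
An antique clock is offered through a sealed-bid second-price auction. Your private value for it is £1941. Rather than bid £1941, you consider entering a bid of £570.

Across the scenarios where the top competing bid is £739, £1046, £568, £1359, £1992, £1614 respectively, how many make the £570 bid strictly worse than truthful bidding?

4

The deviation hurts exactly when the highest competing bid lies strictly between £570 and £1941 — underbidding then forfeits a profitable win.
£739: inside the interval → strictly worse (loss £1202).
£1046: inside the interval → strictly worse (loss £895).
£568: below both → same outcome either way.
£1359: inside the interval → strictly worse (loss £582).
£1992: above both → same outcome either way.
£1614: inside the interval → strictly worse (loss £327).
Count: 4.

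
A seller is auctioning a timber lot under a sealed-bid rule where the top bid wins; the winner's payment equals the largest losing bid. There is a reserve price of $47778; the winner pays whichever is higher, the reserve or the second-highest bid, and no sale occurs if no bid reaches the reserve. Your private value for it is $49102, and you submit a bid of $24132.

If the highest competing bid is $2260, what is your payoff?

$0

Your bid $24132 is the highest bid but falls below the reserve $47778, so the item goes unsold. Payoff $0.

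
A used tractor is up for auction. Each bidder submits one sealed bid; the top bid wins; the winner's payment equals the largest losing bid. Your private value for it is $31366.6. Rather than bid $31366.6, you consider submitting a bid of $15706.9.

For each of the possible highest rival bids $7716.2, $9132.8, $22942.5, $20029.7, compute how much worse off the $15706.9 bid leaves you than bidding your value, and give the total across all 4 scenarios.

The deviation costs you only when the competing bid falls strictly between $15706.9 and $31366.6; elsewhere both bids give the same outcome.
$7716.2: outcomes coincide → loss $0.
$9132.8: outcomes coincide → loss $0.
$22942.5: truthful payoff $8424.1, deviation payoff $0 → loss $8424.1.
$20029.7: truthful payoff $11336.9, deviation payoff $0 → loss $11336.9.
Total loss = $8424.1 + $11336.9 = $19761.

$19761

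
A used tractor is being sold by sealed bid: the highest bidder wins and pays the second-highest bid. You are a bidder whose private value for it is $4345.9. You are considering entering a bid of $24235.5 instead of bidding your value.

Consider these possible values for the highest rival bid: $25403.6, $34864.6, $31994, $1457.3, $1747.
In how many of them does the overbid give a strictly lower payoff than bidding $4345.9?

0

The deviation hurts exactly when the highest competing bid lies strictly between $4345.9 and $24235.5 — overbidding then wins at a price above your value.
$25403.6: above both → same outcome either way.
$34864.6: above both → same outcome either way.
$31994: above both → same outcome either way.
$1457.3: below both → same outcome either way.
$1747: below both → same outcome either way.
Count: 0.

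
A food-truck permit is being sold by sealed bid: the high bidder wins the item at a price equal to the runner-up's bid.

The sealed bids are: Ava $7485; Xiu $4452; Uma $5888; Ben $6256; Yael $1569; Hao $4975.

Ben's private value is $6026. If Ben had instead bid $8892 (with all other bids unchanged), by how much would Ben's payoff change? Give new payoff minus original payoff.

The highest bid among the other bidders is $7485; Ben's bid doesn't change that.
Original bid $6256: Ben is not highest (top rival bid is $7485); payoff $0.
Alternative bid $8892: Ben is highest, pays the top rival bid $7485; payoff $6026 − $7485 = −$1459.
Change in payoff = −$1459 − ($0) = −$1459.

−$1459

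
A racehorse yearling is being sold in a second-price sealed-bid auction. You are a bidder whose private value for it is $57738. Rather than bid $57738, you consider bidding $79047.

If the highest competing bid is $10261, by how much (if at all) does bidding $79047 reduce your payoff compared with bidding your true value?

$0

Bidding your value $57738: you win (since $57738 > $10261) and pay $10261. Payoff $47477.
Bidding $79047: you win and pay $10261. Payoff $57738 − $10261 = $47477.
Difference = $47477 − $47477 = $0; both bids lead to the same outcome because the competing bid is below both your value and your alternative bid.
Truthful bidding weakly dominates here: raising your bid can only win items priced above your value, and lowering it can only forfeit items priced below.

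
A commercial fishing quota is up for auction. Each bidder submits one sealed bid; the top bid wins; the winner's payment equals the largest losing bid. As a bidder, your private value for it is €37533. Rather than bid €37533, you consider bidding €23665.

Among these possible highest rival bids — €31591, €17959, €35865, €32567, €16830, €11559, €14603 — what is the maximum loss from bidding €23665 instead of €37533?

€31591: truthful gives €5942, deviation gives €0 → loss €5942.
€17959: same outcome either way → loss €0.
€35865: truthful gives €1668, deviation gives €0 → loss €1668.
€32567: truthful gives €4966, deviation gives €0 → loss €4966.
€16830: same outcome either way → loss €0.
€11559: same outcome either way → loss €0.
€14603: same outcome either way → loss €0.
Maximum loss: €5942.

€5942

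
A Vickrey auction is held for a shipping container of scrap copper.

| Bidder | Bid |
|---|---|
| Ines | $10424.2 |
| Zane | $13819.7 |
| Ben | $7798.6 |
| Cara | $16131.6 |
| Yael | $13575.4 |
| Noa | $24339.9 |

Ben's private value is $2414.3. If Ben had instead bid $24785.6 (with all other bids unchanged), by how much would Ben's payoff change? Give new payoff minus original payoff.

−$21925.6

The highest bid among the other bidders is $24339.9; Ben's bid doesn't change that.
Original bid $7798.6: Ben is not highest (top rival bid is $24339.9); payoff $0.
Alternative bid $24785.6: Ben is highest, pays the top rival bid $24339.9; payoff $2414.3 − $24339.9 = −$21925.6.
Change in payoff = −$21925.6 − ($0) = −$21925.6.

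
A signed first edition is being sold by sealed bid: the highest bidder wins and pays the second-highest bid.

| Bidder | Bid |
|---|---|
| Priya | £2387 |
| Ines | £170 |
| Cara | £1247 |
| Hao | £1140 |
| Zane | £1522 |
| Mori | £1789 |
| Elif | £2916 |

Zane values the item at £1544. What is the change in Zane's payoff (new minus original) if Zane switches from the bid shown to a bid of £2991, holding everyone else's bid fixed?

The highest bid among the other bidders is £2916; Zane's bid doesn't change that.
Original bid £1522: Zane is not highest (top rival bid is £2916); payoff £0.
Alternative bid £2991: Zane is highest, pays the top rival bid £2916; payoff £1544 − £2916 = −£1372.
Change in payoff = −£1372 − (£0) = −£1372.

−£1372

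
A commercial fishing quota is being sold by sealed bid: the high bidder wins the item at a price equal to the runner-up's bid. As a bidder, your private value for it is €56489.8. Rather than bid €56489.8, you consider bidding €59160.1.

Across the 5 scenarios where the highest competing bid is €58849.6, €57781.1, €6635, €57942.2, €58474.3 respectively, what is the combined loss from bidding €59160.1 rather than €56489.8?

€7088

The deviation costs you only when the competing bid falls strictly between €56489.8 and €59160.1; elsewhere both bids give the same outcome.
€58849.6: truthful payoff €0, deviation payoff −€2359.8 → loss €2359.8.
€57781.1: truthful payoff €0, deviation payoff −€1291.3 → loss €1291.3.
€6635: outcomes coincide → loss €0.
€57942.2: truthful payoff €0, deviation payoff −€1452.4 → loss €1452.4.
€58474.3: truthful payoff €0, deviation payoff −€1984.5 → loss €1984.5.
Total loss = €2359.8 + €1291.3 + €1452.4 + €1984.5 = €7088.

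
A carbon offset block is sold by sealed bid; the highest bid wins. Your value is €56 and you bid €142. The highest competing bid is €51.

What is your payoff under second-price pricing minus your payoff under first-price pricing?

€91

You have the highest bid, so you win under either rule.
Second-price: pay €51 → payoff €5.
First-price: pay your own bid €142 → payoff −€86.
Difference = €5 − (−€86) = €91.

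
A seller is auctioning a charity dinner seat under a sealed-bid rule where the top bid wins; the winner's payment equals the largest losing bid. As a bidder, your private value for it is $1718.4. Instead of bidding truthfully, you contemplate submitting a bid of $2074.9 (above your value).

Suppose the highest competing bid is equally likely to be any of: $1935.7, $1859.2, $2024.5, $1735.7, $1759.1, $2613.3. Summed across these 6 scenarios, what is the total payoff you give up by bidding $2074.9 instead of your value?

$722.2

The deviation costs you only when the competing bid falls strictly between $1718.4 and $2074.9; elsewhere both bids give the same outcome.
$1935.7: truthful payoff $0, deviation payoff −$217.3 → loss $217.3.
$1859.2: truthful payoff $0, deviation payoff −$140.8 → loss $140.8.
$2024.5: truthful payoff $0, deviation payoff −$306.1 → loss $306.1.
$1735.7: truthful payoff $0, deviation payoff −$17.3 → loss $17.3.
$1759.1: truthful payoff $0, deviation payoff −$40.7 → loss $40.7.
$2613.3: outcomes coincide → loss $0.
Total loss = $217.3 + $140.8 + $306.1 + $17.3 + $40.7 = $722.2.
In a second-price auction your bid sets only whether you win, not what you pay, so bidding your true value is weakly dominant.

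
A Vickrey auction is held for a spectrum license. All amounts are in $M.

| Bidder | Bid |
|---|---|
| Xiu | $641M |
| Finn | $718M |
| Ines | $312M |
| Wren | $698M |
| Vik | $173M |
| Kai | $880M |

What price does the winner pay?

Highest bid: Kai at $880M, so Kai wins.
Second-highest bid: Finn at $718M — that is the price the winner pays.

$718M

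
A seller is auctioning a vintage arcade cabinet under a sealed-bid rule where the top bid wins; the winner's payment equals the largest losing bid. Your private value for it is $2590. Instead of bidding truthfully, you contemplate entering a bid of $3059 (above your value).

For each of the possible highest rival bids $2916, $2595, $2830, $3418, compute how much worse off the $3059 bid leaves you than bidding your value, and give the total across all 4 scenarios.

$571

The deviation costs you only when the competing bid falls strictly between $2590 and $3059; elsewhere both bids give the same outcome.
$2916: truthful payoff $0, deviation payoff −$326 → loss $326.
$2595: truthful payoff $0, deviation payoff −$5 → loss $5.
$2830: truthful payoff $0, deviation payoff −$240 → loss $240.
$3418: outcomes coincide → loss $0.
Total loss = $326 + $5 + $240 = $571.
Because the price is fixed by the runner-up's bid, deviating from your value can only change a good outcome into a bad one — never the reverse.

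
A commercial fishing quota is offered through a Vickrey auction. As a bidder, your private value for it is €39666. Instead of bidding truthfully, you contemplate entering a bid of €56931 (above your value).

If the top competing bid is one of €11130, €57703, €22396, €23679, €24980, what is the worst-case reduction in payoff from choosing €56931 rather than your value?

€11130: same outcome either way → loss €0.
€57703: same outcome either way → loss €0.
€22396: same outcome either way → loss €0.
€23679: same outcome either way → loss €0.
€24980: same outcome either way → loss €0.
Maximum loss: €0.

€0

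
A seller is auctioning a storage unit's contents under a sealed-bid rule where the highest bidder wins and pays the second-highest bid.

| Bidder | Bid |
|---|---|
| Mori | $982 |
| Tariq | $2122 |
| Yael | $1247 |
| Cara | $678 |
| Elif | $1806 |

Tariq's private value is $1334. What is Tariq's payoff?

Highest bid: Tariq at $2122, so Tariq wins.
Second-highest bid: Elif at $1806 — that is the price the winner pays.
Tariq's payoff = value − price = $1334 − $1806 = −$472.

−$472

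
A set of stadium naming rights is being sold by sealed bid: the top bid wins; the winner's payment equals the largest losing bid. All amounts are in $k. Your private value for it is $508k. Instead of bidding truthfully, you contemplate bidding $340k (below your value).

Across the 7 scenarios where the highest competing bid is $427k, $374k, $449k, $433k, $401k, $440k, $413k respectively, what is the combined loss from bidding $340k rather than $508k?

$619k

The deviation costs you only when the competing bid falls strictly between $340k and $508k; elsewhere both bids give the same outcome.
$427k: truthful payoff $81k, deviation payoff $0k → loss $81k.
$374k: truthful payoff $134k, deviation payoff $0k → loss $134k.
$449k: truthful payoff $59k, deviation payoff $0k → loss $59k.
$433k: truthful payoff $75k, deviation payoff $0k → loss $75k.
$401k: truthful payoff $107k, deviation payoff $0k → loss $107k.
$440k: truthful payoff $68k, deviation payoff $0k → loss $68k.
$413k: truthful payoff $95k, deviation payoff $0k → loss $95k.
Total loss = $81k + $134k + $59k + $75k + $107k + $68k + $95k = $619k.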